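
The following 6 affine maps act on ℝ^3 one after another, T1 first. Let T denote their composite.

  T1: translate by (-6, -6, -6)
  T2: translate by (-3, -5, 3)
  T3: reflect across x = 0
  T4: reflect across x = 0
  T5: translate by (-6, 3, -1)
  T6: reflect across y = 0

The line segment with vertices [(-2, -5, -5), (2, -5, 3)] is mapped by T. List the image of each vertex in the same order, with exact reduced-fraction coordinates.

image vertices: (-17, 13, -9), (-13, 13, -1)

T1 translate by (-6, -6, -6): (-2, -5, -5) → (-8, -11, -11); (2, -5, 3) → (-4, -11, -3)
T2 translate by (-3, -5, 3): (-8, -11, -11) → (-11, -16, -8); (-4, -11, -3) → (-7, -16, 0)
T3 reflect across x = 0: (-11, -16, -8) → (11, -16, -8); (-7, -16, 0) → (7, -16, 0)
T4 reflect across x = 0: (11, -16, -8) → (-11, -16, -8); (7, -16, 0) → (-7, -16, 0)
T5 translate by (-6, 3, -1): (-11, -16, -8) → (-17, -13, -9); (-7, -16, 0) → (-13, -13, -1)
T6 reflect across y = 0: (-17, -13, -9) → (-17, 13, -9); (-13, -13, -1) → (-13, 13, -1)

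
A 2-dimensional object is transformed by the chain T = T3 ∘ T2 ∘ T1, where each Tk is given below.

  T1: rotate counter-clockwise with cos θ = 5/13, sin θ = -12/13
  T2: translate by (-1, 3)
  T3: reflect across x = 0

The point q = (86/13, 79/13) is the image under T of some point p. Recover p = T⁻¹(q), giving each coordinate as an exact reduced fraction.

T1 = [5/13 12/13 0; -12/13 5/13 0; 0 0 1]
T2·T1 = [5/13 12/13 -1; -12/13 5/13 3; 0 0 1]
T3·…·T1 = [-5/13 -12/13 1; -12/13 5/13 3; 0 0 1]
det M = -1; M⁻¹ = [-5/13 -12/13 41/13; -12/13 5/13 -3/13; 0 0 1]
M⁻¹ · (86/13, 79/13)ᵀ = (-5, -4)ᵀ

p = (-5, -4)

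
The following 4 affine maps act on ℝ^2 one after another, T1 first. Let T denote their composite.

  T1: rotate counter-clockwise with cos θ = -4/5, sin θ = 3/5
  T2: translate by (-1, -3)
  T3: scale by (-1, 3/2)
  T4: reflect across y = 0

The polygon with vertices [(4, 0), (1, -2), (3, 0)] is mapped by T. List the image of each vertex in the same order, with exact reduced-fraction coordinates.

T1 rotate counter-clockwise with cos θ = -4/5, sin θ = 3/5: (4, 0) → (-16/5, 12/5); (1, -2) → (2/5, 11/5); (3, 0) → (-12/5, 9/5)
T2 translate by (-1, -3): (-16/5, 12/5) → (-21/5, -3/5); (2/5, 11/5) → (-3/5, -4/5); (-12/5, 9/5) → (-17/5, -6/5)
T3 scale by (-1, 3/2): (-21/5, -3/5) → (21/5, -9/10); (-3/5, -4/5) → (3/5, -6/5); (-17/5, -6/5) → (17/5, -9/5)
T4 reflect across y = 0: (21/5, -9/10) → (21/5, 9/10); (3/5, -6/5) → (3/5, 6/5); (17/5, -9/5) → (17/5, 9/5)

image vertices: (21/5, 9/10), (3/5, 6/5), (17/5, 9/5)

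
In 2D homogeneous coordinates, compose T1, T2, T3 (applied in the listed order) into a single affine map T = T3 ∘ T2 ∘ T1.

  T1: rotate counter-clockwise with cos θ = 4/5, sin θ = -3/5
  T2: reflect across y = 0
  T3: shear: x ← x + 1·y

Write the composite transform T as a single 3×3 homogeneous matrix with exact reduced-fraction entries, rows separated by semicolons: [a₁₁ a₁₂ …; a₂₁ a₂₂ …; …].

T1 = [4/5 3/5 0; -3/5 4/5 0; 0 0 1]
T2·T1 = [4/5 3/5 0; 3/5 -4/5 0; 0 0 1]
T3·…·T1 = [7/5 -1/5 0; 3/5 -4/5 0; 0 0 1]

T = [7/5 -1/5 0; 3/5 -4/5 0; 0 0 1]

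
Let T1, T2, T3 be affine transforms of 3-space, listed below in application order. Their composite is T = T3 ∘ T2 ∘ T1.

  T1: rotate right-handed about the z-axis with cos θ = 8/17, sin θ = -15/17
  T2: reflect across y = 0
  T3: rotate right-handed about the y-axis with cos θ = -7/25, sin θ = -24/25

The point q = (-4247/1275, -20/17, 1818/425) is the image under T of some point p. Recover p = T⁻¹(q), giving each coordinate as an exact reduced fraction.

p = (4/3, 5, 2)

T1 = [8/17 15/17 0 0; -15/17 8/17 0 0; 0 0 1 0; 0 0 0 1]
T2·T1 = [8/17 15/17 0 0; 15/17 -8/17 0 0; 0 0 1 0; 0 0 0 1]
T3·…·T1 = [-56/425 -21/85 -24/25 0; 15/17 -8/17 0 0; 192/425 72/85 -7/25 0; 0 0 0 1]
det M = -1; M⁻¹ = [-56/425 15/17 192/425 0; -21/85 -8/17 72/85 0; -24/25 0 -7/25 0; 0 0 0 1]
M⁻¹ · (-4247/1275, -20/17, 1818/425)ᵀ = (4/3, 5, 2)ᵀ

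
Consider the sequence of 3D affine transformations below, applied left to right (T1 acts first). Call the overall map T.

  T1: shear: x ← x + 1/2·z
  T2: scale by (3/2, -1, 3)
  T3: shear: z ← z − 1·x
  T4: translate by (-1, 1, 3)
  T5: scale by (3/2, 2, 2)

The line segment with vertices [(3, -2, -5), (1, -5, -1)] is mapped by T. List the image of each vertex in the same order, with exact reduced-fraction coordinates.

image vertices: (-3/8, 6, -51/2), (-3/8, 12, -3/2)

T1 shear: x ← x + 1/2·z: (3, -2, -5) → (1/2, -2, -5); (1, -5, -1) → (1/2, -5, -1)
T2 scale by (3/2, -1, 3): (1/2, -2, -5) → (3/4, 2, -15); (1/2, -5, -1) → (3/4, 5, -3)
T3 shear: z ← z − 1·x: (3/4, 2, -15) → (3/4, 2, -63/4); (3/4, 5, -3) → (3/4, 5, -15/4)
T4 translate by (-1, 1, 3): (3/4, 2, -63/4) → (-1/4, 3, -51/4); (3/4, 5, -15/4) → (-1/4, 6, -3/4)
T5 scale by (3/2, 2, 2): (-1/4, 3, -51/4) → (-3/8, 6, -51/2); (-1/4, 6, -3/4) → (-3/8, 12, -3/2)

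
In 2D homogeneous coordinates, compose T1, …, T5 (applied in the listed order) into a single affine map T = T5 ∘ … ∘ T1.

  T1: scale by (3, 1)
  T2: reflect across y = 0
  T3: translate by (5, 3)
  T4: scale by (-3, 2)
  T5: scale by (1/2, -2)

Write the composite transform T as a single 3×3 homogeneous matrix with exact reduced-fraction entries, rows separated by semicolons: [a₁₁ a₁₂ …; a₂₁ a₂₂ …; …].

T = [-9/2 0 -15/2; 0 4 -12; 0 0 1]

T1 = [3 0 0; 0 1 0; 0 0 1]
T2·T1 = [3 0 0; 0 -1 0; 0 0 1]
T3·…·T1 = [3 0 5; 0 -1 3; 0 0 1]
T4·…·T1 = [-9 0 -15; 0 -2 6; 0 0 1]
T5·…·T1 = [-9/2 0 -15/2; 0 4 -12; 0 0 1]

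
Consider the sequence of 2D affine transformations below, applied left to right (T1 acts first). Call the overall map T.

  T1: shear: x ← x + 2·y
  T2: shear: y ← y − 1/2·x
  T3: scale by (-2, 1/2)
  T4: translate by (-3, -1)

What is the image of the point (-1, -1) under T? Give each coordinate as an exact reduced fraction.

T1 shear: x ← x + 2·y: (-1, -1) → (-3, -1)
T2 shear: y ← y − 1/2·x: (-3, -1) → (-3, 1/2)
T3 scale by (-2, 1/2): (-3, 1/2) → (6, 1/4)
T4 translate by (-3, -1): (6, 1/4) → (3, -3/4)

T(p) = (3, -3/4)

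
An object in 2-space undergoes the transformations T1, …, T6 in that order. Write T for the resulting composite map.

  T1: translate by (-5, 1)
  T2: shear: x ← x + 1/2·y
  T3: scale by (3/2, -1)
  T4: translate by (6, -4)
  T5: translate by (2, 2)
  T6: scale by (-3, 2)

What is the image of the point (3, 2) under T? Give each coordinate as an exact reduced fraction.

T1 translate by (-5, 1): (3, 2) → (-2, 3)
T2 shear: x ← x + 1/2·y: (-2, 3) → (-1/2, 3)
T3 scale by (3/2, -1): (-1/2, 3) → (-3/4, -3)
T4 translate by (6, -4): (-3/4, -3) → (21/4, -7)
T5 translate by (2, 2): (21/4, -7) → (29/4, -5)
T6 scale by (-3, 2): (29/4, -5) → (-87/4, -10)

T(p) = (-87/4, -10)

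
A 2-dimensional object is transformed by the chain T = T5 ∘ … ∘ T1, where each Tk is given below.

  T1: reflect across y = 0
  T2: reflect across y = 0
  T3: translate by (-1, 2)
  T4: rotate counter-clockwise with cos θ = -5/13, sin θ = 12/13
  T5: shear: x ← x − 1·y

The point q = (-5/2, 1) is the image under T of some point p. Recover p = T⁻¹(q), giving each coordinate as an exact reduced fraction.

T1 = [1 0 0; 0 -1 0; 0 0 1]
T2·T1 = [1 0 0; 0 1 0; 0 0 1]
T3·…·T1 = [1 0 -1; 0 1 2; 0 0 1]
T4·…·T1 = [-5/13 -12/13 -19/13; 12/13 -5/13 -22/13; 0 0 1]
T5·…·T1 = [-17/13 -7/13 3/13; 12/13 -5/13 -22/13; 0 0 1]
det M = 1; M⁻¹ = [-5/13 7/13 1; -12/13 -17/13 -2; 0 0 1]
M⁻¹ · (-5/2, 1)ᵀ = (5/2, -1)ᵀ

p = (5/2, -1)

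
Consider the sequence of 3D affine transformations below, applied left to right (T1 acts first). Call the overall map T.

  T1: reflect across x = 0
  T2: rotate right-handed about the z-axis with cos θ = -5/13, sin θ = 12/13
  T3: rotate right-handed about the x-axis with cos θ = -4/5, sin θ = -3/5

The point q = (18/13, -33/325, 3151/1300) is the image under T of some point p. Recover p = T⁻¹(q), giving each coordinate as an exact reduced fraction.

p = (9/5, -3/4, -2)

T1 = [-1 0 0 0; 0 1 0 0; 0 0 1 0; 0 0 0 1]
T2·T1 = [5/13 -12/13 0 0; -12/13 -5/13 0 0; 0 0 1 0; 0 0 0 1]
T3·…·T1 = [5/13 -12/13 0 0; 48/65 4/13 3/5 0; 36/65 3/13 -4/5 0; 0 0 0 1]
det M = -1; M⁻¹ = [5/13 48/65 36/65 0; -12/13 4/13 3/13 0; 0 3/5 -4/5 0; 0 0 0 1]
M⁻¹ · (18/13, -33/325, 3151/1300)ᵀ = (9/5, -3/4, -2)ᵀ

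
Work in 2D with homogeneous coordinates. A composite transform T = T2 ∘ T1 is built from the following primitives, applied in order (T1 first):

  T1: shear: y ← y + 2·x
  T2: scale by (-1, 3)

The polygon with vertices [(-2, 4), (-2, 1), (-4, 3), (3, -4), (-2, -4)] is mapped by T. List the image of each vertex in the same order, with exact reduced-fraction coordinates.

T1 shear: y ← y + 2·x: (-2, 4) → (-2, 0); (-2, 1) → (-2, -3); (-4, 3) → (-4, -5); (3, -4) → (3, 2); (-2, -4) → (-2, -8)
T2 scale by (-1, 3): (-2, 0) → (2, 0); (-2, -3) → (2, -9); (-4, -5) → (4, -15); (3, 2) → (-3, 6); (-2, -8) → (2, -24)

image vertices: (2, 0), (2, -9), (4, -15), (-3, 6), (2, -24)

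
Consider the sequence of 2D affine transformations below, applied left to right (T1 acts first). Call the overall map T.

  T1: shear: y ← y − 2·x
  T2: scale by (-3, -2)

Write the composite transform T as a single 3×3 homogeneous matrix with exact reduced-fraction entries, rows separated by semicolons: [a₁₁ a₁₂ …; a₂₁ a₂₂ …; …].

T = [-3 0 0; 4 -2 0; 0 0 1]

T1 = [1 0 0; -2 1 0; 0 0 1]
T2·T1 = [-3 0 0; 4 -2 0; 0 0 1]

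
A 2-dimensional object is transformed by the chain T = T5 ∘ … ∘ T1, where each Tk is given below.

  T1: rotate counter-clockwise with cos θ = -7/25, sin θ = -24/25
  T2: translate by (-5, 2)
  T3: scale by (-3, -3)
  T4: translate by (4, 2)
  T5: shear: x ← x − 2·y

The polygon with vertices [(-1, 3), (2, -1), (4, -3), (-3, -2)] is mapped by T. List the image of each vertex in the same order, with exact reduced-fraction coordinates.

image vertices: (456/25, -109/25), (543/25, 23/25), (21, 5), (1272/25, -358/25)

T1 rotate counter-clockwise with cos θ = -7/25, sin θ = -24/25: (-1, 3) → (79/25, 3/25); (2, -1) → (-38/25, -41/25); (4, -3) → (-4, -3); (-3, -2) → (-27/25, 86/25)
T2 translate by (-5, 2): (79/25, 3/25) → (-46/25, 53/25); (-38/25, -41/25) → (-163/25, 9/25); (-4, -3) → (-9, -1); (-27/25, 86/25) → (-152/25, 136/25)
T3 scale by (-3, -3): (-46/25, 53/25) → (138/25, -159/25); (-163/25, 9/25) → (489/25, -27/25); (-9, -1) → (27, 3); (-152/25, 136/25) → (456/25, -408/25)
T4 translate by (4, 2): (138/25, -159/25) → (238/25, -109/25); (489/25, -27/25) → (589/25, 23/25); (27, 3) → (31, 5); (456/25, -408/25) → (556/25, -358/25)
T5 shear: x ← x − 2·y: (238/25, -109/25) → (456/25, -109/25); (589/25, 23/25) → (543/25, 23/25); (31, 5) → (21, 5); (556/25, -358/25) → (1272/25, -358/25)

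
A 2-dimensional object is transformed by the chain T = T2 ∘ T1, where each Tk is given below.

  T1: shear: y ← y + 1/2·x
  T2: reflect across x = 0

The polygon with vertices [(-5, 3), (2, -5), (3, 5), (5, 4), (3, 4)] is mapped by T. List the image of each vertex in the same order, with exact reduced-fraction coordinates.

T1 shear: y ← y + 1/2·x: (-5, 3) → (-5, 1/2); (2, -5) → (2, -4); (3, 5) → (3, 13/2); (5, 4) → (5, 13/2); (3, 4) → (3, 11/2)
T2 reflect across x = 0: (-5, 1/2) → (5, 1/2); (2, -4) → (-2, -4); (3, 13/2) → (-3, 13/2); (5, 13/2) → (-5, 13/2); (3, 11/2) → (-3, 11/2)

image vertices: (5, 1/2), (-2, -4), (-3, 13/2), (-5, 13/2), (-3, 11/2)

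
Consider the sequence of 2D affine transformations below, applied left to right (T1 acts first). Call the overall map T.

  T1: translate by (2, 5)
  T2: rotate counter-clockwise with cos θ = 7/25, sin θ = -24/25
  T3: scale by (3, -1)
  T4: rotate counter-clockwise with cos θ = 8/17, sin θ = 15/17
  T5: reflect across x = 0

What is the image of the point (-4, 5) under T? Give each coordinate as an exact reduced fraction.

T(p) = (-7194/425, 9226/425)

T1 translate by (2, 5): (-4, 5) → (-2, 10)
T2 rotate counter-clockwise with cos θ = 7/25, sin θ = -24/25: (-2, 10) → (226/25, 118/25)
T3 scale by (3, -1): (226/25, 118/25) → (678/25, -118/25)
T4 rotate counter-clockwise with cos θ = 8/17, sin θ = 15/17: (678/25, -118/25) → (7194/425, 9226/425)
T5 reflect across x = 0: (7194/425, 9226/425) → (-7194/425, 9226/425)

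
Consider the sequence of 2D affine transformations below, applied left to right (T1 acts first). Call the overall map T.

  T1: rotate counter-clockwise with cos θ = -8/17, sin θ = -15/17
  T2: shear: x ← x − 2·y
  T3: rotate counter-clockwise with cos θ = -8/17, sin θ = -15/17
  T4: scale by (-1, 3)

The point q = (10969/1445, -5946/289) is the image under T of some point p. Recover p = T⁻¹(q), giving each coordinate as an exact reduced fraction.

T1 = [-8/17 15/17 0; -15/17 -8/17 0; 0 0 1]
T2·T1 = [22/17 31/17 0; -15/17 -8/17 0; 0 0 1]
T3·…·T1 = [-401/289 -368/289 0; -210/289 -401/289 0; 0 0 1]
T4·…·T1 = [401/289 368/289 0; -630/289 -1203/289 0; 0 0 1]
det M = -3; M⁻¹ = [401/289 368/867 0; -210/289 -401/867 0; 0 0 1]
M⁻¹ · (10969/1445, -5946/289)ᵀ = (9/5, 4)ᵀ

p = (9/5, 4)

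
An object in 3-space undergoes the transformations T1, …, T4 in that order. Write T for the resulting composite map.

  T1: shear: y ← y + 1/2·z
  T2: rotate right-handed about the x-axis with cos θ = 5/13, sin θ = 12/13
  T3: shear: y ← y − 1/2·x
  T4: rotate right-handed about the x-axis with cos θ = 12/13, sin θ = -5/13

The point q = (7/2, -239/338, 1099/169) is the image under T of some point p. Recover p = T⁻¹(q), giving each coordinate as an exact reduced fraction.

p = (7/2, 3, 7/2)

T1 = [1 0 0 0; 0 1 1/2 0; 0 0 1 0; 0 0 0 1]
T2·T1 = [1 0 0 0; 0 5/13 -19/26 0; 0 12/13 11/13 0; 0 0 0 1]
T3·…·T1 = [1 0 0 0; -1/2 5/13 -19/26 0; 0 12/13 11/13 0; 0 0 0 1]
T4·…·T1 = [1 0 0 0; -6/13 120/169 -59/169 0; 5/26 119/169 359/338 0; 0 0 0 1]
det M = 1; M⁻¹ = [1 0 0 0; 11/26 359/338 59/169 0; -6/13 -119/169 120/169 0; 0 0 0 1]
M⁻¹ · (7/2, -239/338, 1099/169)ᵀ = (7/2, 3, 7/2)ᵀ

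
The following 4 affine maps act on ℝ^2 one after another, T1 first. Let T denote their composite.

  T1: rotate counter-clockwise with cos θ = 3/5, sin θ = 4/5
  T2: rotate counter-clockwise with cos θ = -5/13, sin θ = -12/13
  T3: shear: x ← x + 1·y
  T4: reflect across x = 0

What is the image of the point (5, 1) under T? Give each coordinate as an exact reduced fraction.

T1 rotate counter-clockwise with cos θ = 3/5, sin θ = 4/5: (5, 1) → (11/5, 23/5)
T2 rotate counter-clockwise with cos θ = -5/13, sin θ = -12/13: (11/5, 23/5) → (17/5, -19/5)
T3 shear: x ← x + 1·y: (17/5, -19/5) → (-2/5, -19/5)
T4 reflect across x = 0: (-2/5, -19/5) → (2/5, -19/5)

T(p) = (2/5, -19/5)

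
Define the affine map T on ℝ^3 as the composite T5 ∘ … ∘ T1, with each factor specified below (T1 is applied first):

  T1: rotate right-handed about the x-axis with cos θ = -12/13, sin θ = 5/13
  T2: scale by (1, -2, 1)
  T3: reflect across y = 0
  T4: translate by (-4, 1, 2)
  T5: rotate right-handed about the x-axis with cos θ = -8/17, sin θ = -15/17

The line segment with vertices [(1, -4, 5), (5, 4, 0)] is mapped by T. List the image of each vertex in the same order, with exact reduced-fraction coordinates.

image vertices: (-3, -1282/221, -453/221), (1, 1354/221, 877/221)

T1 rotate right-handed about the x-axis with cos θ = -12/13, sin θ = 5/13: (1, -4, 5) → (1, 23/13, -80/13); (5, 4, 0) → (5, -48/13, 20/13)
T2 scale by (1, -2, 1): (1, 23/13, -80/13) → (1, -46/13, -80/13); (5, -48/13, 20/13) → (5, 96/13, 20/13)
T3 reflect across y = 0: (1, -46/13, -80/13) → (1, 46/13, -80/13); (5, 96/13, 20/13) → (5, -96/13, 20/13)
T4 translate by (-4, 1, 2): (1, 46/13, -80/13) → (-3, 59/13, -54/13); (5, -96/13, 20/13) → (1, -83/13, 46/13)
T5 rotate right-handed about the x-axis with cos θ = -8/17, sin θ = -15/17: (-3, 59/13, -54/13) → (-3, -1282/221, -453/221); (1, -83/13, 46/13) → (1, 1354/221, 877/221)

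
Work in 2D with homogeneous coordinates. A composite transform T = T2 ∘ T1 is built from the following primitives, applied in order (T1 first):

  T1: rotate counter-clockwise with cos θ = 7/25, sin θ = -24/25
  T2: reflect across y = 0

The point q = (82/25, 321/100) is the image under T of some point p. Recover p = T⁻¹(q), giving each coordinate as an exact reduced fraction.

p = (4, 9/4)

T1 = [7/25 24/25 0; -24/25 7/25 0; 0 0 1]
T2·T1 = [7/25 24/25 0; 24/25 -7/25 0; 0 0 1]
det M = -1; M⁻¹ = [7/25 24/25 0; 24/25 -7/25 0; 0 0 1]
M⁻¹ · (82/25, 321/100)ᵀ = (4, 9/4)ᵀ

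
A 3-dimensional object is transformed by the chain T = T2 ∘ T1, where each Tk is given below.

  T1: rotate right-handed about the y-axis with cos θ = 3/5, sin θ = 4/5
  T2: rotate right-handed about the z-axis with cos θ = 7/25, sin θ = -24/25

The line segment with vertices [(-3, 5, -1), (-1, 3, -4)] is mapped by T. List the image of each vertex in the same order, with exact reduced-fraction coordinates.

image vertices: (509/125, 487/125, 9/5), (227/125, 561/125, -8/5)

T1 rotate right-handed about the y-axis with cos θ = 3/5, sin θ = 4/5: (-3, 5, -1) → (-13/5, 5, 9/5); (-1, 3, -4) → (-19/5, 3, -8/5)
T2 rotate right-handed about the z-axis with cos θ = 7/25, sin θ = -24/25: (-13/5, 5, 9/5) → (509/125, 487/125, 9/5); (-19/5, 3, -8/5) → (227/125, 561/125, -8/5)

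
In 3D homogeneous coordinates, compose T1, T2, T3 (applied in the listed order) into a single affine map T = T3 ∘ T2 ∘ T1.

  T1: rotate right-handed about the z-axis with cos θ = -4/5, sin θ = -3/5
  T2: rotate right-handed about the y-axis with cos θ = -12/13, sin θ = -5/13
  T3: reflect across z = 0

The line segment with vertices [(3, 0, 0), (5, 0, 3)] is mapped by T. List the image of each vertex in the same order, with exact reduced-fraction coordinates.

T1 rotate right-handed about the z-axis with cos θ = -4/5, sin θ = -3/5: (3, 0, 0) → (-12/5, -9/5, 0); (5, 0, 3) → (-4, -3, 3)
T2 rotate right-handed about the y-axis with cos θ = -12/13, sin θ = -5/13: (-12/5, -9/5, 0) → (144/65, -9/5, -12/13); (-4, -3, 3) → (33/13, -3, -56/13)
T3 reflect across z = 0: (144/65, -9/5, -12/13) → (144/65, -9/5, 12/13); (33/13, -3, -56/13) → (33/13, -3, 56/13)

image vertices: (144/65, -9/5, 12/13), (33/13, -3, 56/13)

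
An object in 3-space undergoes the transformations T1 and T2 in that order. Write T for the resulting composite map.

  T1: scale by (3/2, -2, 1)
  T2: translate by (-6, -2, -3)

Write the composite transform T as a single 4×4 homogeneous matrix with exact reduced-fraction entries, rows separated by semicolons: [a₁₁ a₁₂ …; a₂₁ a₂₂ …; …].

T1 = [3/2 0 0 0; 0 -2 0 0; 0 0 1 0; 0 0 0 1]
T2·T1 = [3/2 0 0 -6; 0 -2 0 -2; 0 0 1 -3; 0 0 0 1]

T = [3/2 0 0 -6; 0 -2 0 -2; 0 0 1 -3; 0 0 0 1]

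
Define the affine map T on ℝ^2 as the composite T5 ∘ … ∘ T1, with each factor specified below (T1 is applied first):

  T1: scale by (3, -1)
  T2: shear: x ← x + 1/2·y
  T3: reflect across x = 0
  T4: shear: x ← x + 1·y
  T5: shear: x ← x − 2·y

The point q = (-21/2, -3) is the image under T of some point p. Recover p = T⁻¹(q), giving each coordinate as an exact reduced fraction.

p = (5, 3)

T1 = [3 0 0; 0 -1 0; 0 0 1]
T2·T1 = [3 -1/2 0; 0 -1 0; 0 0 1]
T3·…·T1 = [-3 1/2 0; 0 -1 0; 0 0 1]
T4·…·T1 = [-3 -1/2 0; 0 -1 0; 0 0 1]
T5·…·T1 = [-3 3/2 0; 0 -1 0; 0 0 1]
det M = 3; M⁻¹ = [-1/3 -1/2 0; 0 -1 0; 0 0 1]
M⁻¹ · (-21/2, -3)ᵀ = (5, 3)ᵀ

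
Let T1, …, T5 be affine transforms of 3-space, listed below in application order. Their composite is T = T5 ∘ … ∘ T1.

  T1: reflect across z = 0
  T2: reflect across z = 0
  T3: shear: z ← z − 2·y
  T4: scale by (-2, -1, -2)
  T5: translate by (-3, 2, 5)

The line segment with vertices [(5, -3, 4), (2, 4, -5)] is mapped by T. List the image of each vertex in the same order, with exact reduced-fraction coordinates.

image vertices: (-13, 5, -15), (-7, -2, 31)

T1 reflect across z = 0: (5, -3, 4) → (5, -3, -4); (2, 4, -5) → (2, 4, 5)
T2 reflect across z = 0: (5, -3, -4) → (5, -3, 4); (2, 4, 5) → (2, 4, -5)
T3 shear: z ← z − 2·y: (5, -3, 4) → (5, -3, 10); (2, 4, -5) → (2, 4, -13)
T4 scale by (-2, -1, -2): (5, -3, 10) → (-10, 3, -20); (2, 4, -13) → (-4, -4, 26)
T5 translate by (-3, 2, 5): (-10, 3, -20) → (-13, 5, -15); (-4, -4, 26) → (-7, -2, 31)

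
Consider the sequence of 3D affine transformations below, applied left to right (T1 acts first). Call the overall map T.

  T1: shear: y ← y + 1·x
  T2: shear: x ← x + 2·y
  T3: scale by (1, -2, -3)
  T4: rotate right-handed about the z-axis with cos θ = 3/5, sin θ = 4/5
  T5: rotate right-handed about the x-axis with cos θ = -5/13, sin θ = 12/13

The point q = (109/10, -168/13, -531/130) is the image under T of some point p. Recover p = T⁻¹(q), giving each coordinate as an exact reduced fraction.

T1 = [1 0 0 0; 1 1 0 0; 0 0 1 0; 0 0 0 1]
T2·T1 = [3 2 0 0; 1 1 0 0; 0 0 1 0; 0 0 0 1]
T3·…·T1 = [3 2 0 0; -2 -2 0 0; 0 0 -3 0; 0 0 0 1]
T4·…·T1 = [17/5 14/5 0 0; 6/5 2/5 0 0; 0 0 -3 0; 0 0 0 1]
T5·…·T1 = [17/5 14/5 0 0; -6/13 -2/13 36/13 0; 72/65 24/65 15/13 0; 0 0 0 1]
det M = 6; M⁻¹ = [-1/5 -7/13 84/65 0; 3/5 17/26 -102/65 0; 0 4/13 5/39 0; 0 0 0 1]
M⁻¹ · (109/10, -168/13, -531/130)ᵀ = (-1/2, 9/2, -9/2)ᵀ

p = (-1/2, 9/2, -9/2)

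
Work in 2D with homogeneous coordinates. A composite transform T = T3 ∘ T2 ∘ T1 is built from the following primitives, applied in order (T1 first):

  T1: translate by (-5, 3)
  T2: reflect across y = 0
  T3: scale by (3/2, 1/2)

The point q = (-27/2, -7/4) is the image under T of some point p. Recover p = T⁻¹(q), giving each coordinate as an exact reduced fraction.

p = (-4, 1/2)

T1 = [1 0 -5; 0 1 3; 0 0 1]
T2·T1 = [1 0 -5; 0 -1 -3; 0 0 1]
T3·…·T1 = [3/2 0 -15/2; 0 -1/2 -3/2; 0 0 1]
det M = -3/4; M⁻¹ = [2/3 0 5; 0 -2 -3; 0 0 1]
M⁻¹ · (-27/2, -7/4)ᵀ = (-4, 1/2)ᵀ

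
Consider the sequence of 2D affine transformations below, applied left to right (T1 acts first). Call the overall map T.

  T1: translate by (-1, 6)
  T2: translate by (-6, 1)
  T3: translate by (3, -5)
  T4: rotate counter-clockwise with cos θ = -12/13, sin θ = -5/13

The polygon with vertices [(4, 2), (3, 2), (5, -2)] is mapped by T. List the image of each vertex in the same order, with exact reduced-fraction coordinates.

T1 translate by (-1, 6): (4, 2) → (3, 8); (3, 2) → (2, 8); (5, -2) → (4, 4)
T2 translate by (-6, 1): (3, 8) → (-3, 9); (2, 8) → (-4, 9); (4, 4) → (-2, 5)
T3 translate by (3, -5): (-3, 9) → (0, 4); (-4, 9) → (-1, 4); (-2, 5) → (1, 0)
T4 rotate counter-clockwise with cos θ = -12/13, sin θ = -5/13: (0, 4) → (20/13, -48/13); (-1, 4) → (32/13, -43/13); (1, 0) → (-12/13, -5/13)

image vertices: (20/13, -48/13), (32/13, -43/13), (-12/13, -5/13)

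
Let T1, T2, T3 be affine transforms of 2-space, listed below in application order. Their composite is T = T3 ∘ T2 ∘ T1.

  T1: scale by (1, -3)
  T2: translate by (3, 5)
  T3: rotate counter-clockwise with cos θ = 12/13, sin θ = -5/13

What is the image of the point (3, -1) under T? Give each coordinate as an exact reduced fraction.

T(p) = (112/13, 66/13)

T1 scale by (1, -3): (3, -1) → (3, 3)
T2 translate by (3, 5): (3, 3) → (6, 8)
T3 rotate counter-clockwise with cos θ = 12/13, sin θ = -5/13: (6, 8) → (112/13, 66/13)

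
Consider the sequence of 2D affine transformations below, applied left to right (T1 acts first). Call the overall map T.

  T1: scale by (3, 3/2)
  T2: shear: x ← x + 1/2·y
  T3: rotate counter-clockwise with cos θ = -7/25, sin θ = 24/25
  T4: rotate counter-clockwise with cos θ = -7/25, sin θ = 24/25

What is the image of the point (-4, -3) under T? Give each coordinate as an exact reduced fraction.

T(p) = (23991/2500, 14319/1250)

T1 scale by (3, 3/2): (-4, -3) → (-12, -9/2)
T2 shear: x ← x + 1/2·y: (-12, -9/2) → (-57/4, -9/2)
T3 rotate counter-clockwise with cos θ = -7/25, sin θ = 24/25: (-57/4, -9/2) → (831/100, -621/50)
T4 rotate counter-clockwise with cos θ = -7/25, sin θ = 24/25: (831/100, -621/50) → (23991/2500, 14319/1250)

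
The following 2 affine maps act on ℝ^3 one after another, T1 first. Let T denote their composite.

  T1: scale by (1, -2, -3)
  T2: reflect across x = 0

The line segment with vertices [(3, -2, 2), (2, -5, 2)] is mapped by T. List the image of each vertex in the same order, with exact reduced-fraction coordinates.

T1 scale by (1, -2, -3): (3, -2, 2) → (3, 4, -6); (2, -5, 2) → (2, 10, -6)
T2 reflect across x = 0: (3, 4, -6) → (-3, 4, -6); (2, 10, -6) → (-2, 10, -6)

image vertices: (-3, 4, -6), (-2, 10, -6)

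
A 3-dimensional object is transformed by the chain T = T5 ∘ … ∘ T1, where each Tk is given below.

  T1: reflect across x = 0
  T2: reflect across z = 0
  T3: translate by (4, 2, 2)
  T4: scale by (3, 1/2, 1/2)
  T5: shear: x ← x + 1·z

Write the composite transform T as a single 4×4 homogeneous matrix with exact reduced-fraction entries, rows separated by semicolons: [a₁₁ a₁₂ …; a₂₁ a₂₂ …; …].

T1 = [-1 0 0 0; 0 1 0 0; 0 0 1 0; 0 0 0 1]
T2·T1 = [-1 0 0 0; 0 1 0 0; 0 0 -1 0; 0 0 0 1]
T3·…·T1 = [-1 0 0 4; 0 1 0 2; 0 0 -1 2; 0 0 0 1]
T4·…·T1 = [-3 0 0 12; 0 1/2 0 1; 0 0 -1/2 1; 0 0 0 1]
T5·…·T1 = [-3 0 -1/2 13; 0 1/2 0 1; 0 0 -1/2 1; 0 0 0 1]

T = [-3 0 -1/2 13; 0 1/2 0 1; 0 0 -1/2 1; 0 0 0 1]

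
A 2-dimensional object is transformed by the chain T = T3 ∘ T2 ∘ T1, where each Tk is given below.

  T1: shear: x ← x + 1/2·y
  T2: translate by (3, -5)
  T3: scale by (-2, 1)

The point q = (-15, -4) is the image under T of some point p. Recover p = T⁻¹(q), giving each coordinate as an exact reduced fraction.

p = (4, 1)

T1 = [1 1/2 0; 0 1 0; 0 0 1]
T2·T1 = [1 1/2 3; 0 1 -5; 0 0 1]
T3·…·T1 = [-2 -1 -6; 0 1 -5; 0 0 1]
det M = -2; M⁻¹ = [-1/2 -1/2 -11/2; 0 1 5; 0 0 1]
M⁻¹ · (-15, -4)ᵀ = (4, 1)ᵀ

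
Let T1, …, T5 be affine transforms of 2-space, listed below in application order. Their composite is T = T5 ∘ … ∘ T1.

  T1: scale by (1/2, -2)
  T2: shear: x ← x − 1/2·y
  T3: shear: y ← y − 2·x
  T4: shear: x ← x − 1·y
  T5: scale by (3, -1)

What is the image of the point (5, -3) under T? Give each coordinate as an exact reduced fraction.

T1 scale by (1/2, -2): (5, -3) → (5/2, 6)
T2 shear: x ← x − 1/2·y: (5/2, 6) → (-1/2, 6)
T3 shear: y ← y − 2·x: (-1/2, 6) → (-1/2, 7)
T4 shear: x ← x − 1·y: (-1/2, 7) → (-15/2, 7)
T5 scale by (3, -1): (-15/2, 7) → (-45/2, -7)

T(p) = (-45/2, -7)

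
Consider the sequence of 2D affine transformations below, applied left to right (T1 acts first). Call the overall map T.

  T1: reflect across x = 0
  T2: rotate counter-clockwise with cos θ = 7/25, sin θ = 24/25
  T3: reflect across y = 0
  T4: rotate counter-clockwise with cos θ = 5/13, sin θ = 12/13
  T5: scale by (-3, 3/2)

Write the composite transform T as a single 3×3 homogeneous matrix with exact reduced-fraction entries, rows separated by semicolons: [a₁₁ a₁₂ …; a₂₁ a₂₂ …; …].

T1 = [-1 0 0; 0 1 0; 0 0 1]
T2·T1 = [-7/25 -24/25 0; -24/25 7/25 0; 0 0 1]
T3·…·T1 = [-7/25 -24/25 0; 24/25 -7/25 0; 0 0 1]
T4·…·T1 = [-323/325 -36/325 0; 36/325 -323/325 0; 0 0 1]
T5·…·T1 = [969/325 108/325 0; 54/325 -969/650 0; 0 0 1]

T = [969/325 108/325 0; 54/325 -969/650 0; 0 0 1]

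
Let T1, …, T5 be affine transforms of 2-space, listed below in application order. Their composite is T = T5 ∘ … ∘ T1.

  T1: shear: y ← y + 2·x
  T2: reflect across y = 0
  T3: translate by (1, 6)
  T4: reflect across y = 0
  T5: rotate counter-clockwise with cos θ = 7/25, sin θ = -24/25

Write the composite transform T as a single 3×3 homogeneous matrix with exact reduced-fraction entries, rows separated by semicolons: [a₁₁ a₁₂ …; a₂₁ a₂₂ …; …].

T1 = [1 0 0; 2 1 0; 0 0 1]
T2·T1 = [1 0 0; -2 -1 0; 0 0 1]
T3·…·T1 = [1 0 1; -2 -1 6; 0 0 1]
T4·…·T1 = [1 0 1; 2 1 -6; 0 0 1]
T5·…·T1 = [11/5 24/25 -137/25; -2/5 7/25 -66/25; 0 0 1]

T = [11/5 24/25 -137/25; -2/5 7/25 -66/25; 0 0 1]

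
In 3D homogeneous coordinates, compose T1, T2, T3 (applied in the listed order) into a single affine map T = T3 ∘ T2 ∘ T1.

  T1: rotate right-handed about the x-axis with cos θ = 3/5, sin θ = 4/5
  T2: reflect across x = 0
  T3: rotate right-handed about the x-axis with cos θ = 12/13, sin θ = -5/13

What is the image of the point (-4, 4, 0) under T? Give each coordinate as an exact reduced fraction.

T(p) = (4, 224/65, 132/65)

T1 rotate right-handed about the x-axis with cos θ = 3/5, sin θ = 4/5: (-4, 4, 0) → (-4, 12/5, 16/5)
T2 reflect across x = 0: (-4, 12/5, 16/5) → (4, 12/5, 16/5)
T3 rotate right-handed about the x-axis with cos θ = 12/13, sin θ = -5/13: (4, 12/5, 16/5) → (4, 224/65, 132/65)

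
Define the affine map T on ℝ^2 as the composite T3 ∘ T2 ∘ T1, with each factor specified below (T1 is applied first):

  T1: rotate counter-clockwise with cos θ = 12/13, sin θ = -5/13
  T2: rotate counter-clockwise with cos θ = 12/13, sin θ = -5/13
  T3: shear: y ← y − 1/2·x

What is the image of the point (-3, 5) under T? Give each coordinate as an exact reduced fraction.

T1 rotate counter-clockwise with cos θ = 12/13, sin θ = -5/13: (-3, 5) → (-11/13, 75/13)
T2 rotate counter-clockwise with cos θ = 12/13, sin θ = -5/13: (-11/13, 75/13) → (243/169, 955/169)
T3 shear: y ← y − 1/2·x: (243/169, 955/169) → (243/169, 1667/338)

T(p) = (243/169, 1667/338)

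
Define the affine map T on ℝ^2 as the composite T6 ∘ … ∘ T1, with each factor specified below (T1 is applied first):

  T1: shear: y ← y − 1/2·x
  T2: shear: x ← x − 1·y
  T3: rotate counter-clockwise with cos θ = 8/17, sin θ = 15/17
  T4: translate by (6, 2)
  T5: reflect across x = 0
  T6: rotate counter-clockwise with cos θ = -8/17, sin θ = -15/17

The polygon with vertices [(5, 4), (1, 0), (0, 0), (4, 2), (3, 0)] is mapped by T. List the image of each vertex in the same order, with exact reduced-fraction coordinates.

T1 shear: y ← y − 1/2·x: (5, 4) → (5, 3/2); (1, 0) → (1, -1/2); (0, 0) → (0, 0); (4, 2) → (4, 0); (3, 0) → (3, -3/2)
T2 shear: x ← x − 1·y: (5, 3/2) → (7/2, 3/2); (1, -1/2) → (3/2, -1/2); (0, 0) → (0, 0); (4, 0) → (4, 0); (3, -3/2) → (9/2, -3/2)
T3 rotate counter-clockwise with cos θ = 8/17, sin θ = 15/17: (7/2, 3/2) → (11/34, 129/34); (3/2, -1/2) → (39/34, 37/34); (0, 0) → (0, 0); (4, 0) → (32/17, 60/17); (9/2, -3/2) → (117/34, 111/34)
T4 translate by (6, 2): (11/34, 129/34) → (215/34, 197/34); (39/34, 37/34) → (243/34, 105/34); (0, 0) → (6, 2); (32/17, 60/17) → (134/17, 94/17); (117/34, 111/34) → (321/34, 179/34)
T5 reflect across x = 0: (215/34, 197/34) → (-215/34, 197/34); (243/34, 105/34) → (-243/34, 105/34); (6, 2) → (-6, 2); (134/17, 94/17) → (-134/17, 94/17); (321/34, 179/34) → (-321/34, 179/34)
T6 rotate counter-clockwise with cos θ = -8/17, sin θ = -15/17: (-215/34, 197/34) → (275/34, 97/34); (-243/34, 105/34) → (207/34, 165/34); (-6, 2) → (78/17, 74/17); (-134/17, 94/17) → (146/17, 74/17); (-321/34, 179/34) → (309/34, 199/34)

image vertices: (275/34, 97/34), (207/34, 165/34), (78/17, 74/17), (146/17, 74/17), (309/34, 199/34)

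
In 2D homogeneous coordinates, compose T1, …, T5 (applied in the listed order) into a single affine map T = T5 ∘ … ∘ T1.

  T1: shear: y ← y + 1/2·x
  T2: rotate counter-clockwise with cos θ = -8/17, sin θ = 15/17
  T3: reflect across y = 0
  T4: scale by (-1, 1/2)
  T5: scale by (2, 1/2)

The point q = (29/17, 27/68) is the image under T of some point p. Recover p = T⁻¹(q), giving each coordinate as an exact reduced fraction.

T1 = [1 0 0; 1/2 1 0; 0 0 1]
T2·T1 = [-31/34 -15/17 0; 11/17 -8/17 0; 0 0 1]
T3·…·T1 = [-31/34 -15/17 0; -11/17 8/17 0; 0 0 1]
T4·…·T1 = [31/34 15/17 0; -11/34 4/17 0; 0 0 1]
T5·…·T1 = [31/17 30/17 0; -11/68 2/17 0; 0 0 1]
det M = 1/2; M⁻¹ = [4/17 -60/17 0; 11/34 62/17 0; 0 0 1]
M⁻¹ · (29/17, 27/68)ᵀ = (-1, 2)ᵀ

p = (-1, 2)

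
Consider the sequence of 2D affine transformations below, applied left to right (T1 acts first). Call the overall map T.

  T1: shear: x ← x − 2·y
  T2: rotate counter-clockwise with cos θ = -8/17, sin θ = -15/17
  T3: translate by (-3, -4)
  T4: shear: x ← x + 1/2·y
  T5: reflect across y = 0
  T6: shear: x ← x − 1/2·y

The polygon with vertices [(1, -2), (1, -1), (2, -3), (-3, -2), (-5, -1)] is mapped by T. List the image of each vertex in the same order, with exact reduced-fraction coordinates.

T1 shear: x ← x − 2·y: (1, -2) → (5, -2); (1, -1) → (3, -1); (2, -3) → (8, -3); (-3, -2) → (1, -2); (-5, -1) → (-3, -1)
T2 rotate counter-clockwise with cos θ = -8/17, sin θ = -15/17: (5, -2) → (-70/17, -59/17); (3, -1) → (-39/17, -37/17); (8, -3) → (-109/17, -96/17); (1, -2) → (-38/17, 1/17); (-3, -1) → (9/17, 53/17)
T3 translate by (-3, -4): (-70/17, -59/17) → (-121/17, -127/17); (-39/17, -37/17) → (-90/17, -105/17); (-109/17, -96/17) → (-160/17, -164/17); (-38/17, 1/17) → (-89/17, -67/17); (9/17, 53/17) → (-42/17, -15/17)
T4 shear: x ← x + 1/2·y: (-121/17, -127/17) → (-369/34, -127/17); (-90/17, -105/17) → (-285/34, -105/17); (-160/17, -164/17) → (-242/17, -164/17); (-89/17, -67/17) → (-245/34, -67/17); (-42/17, -15/17) → (-99/34, -15/17)
T5 reflect across y = 0: (-369/34, -127/17) → (-369/34, 127/17); (-285/34, -105/17) → (-285/34, 105/17); (-242/17, -164/17) → (-242/17, 164/17); (-245/34, -67/17) → (-245/34, 67/17); (-99/34, -15/17) → (-99/34, 15/17)
T6 shear: x ← x − 1/2·y: (-369/34, 127/17) → (-248/17, 127/17); (-285/34, 105/17) → (-195/17, 105/17); (-242/17, 164/17) → (-324/17, 164/17); (-245/34, 67/17) → (-156/17, 67/17); (-99/34, 15/17) → (-57/17, 15/17)

image vertices: (-248/17, 127/17), (-195/17, 105/17), (-324/17, 164/17), (-156/17, 67/17), (-57/17, 15/17)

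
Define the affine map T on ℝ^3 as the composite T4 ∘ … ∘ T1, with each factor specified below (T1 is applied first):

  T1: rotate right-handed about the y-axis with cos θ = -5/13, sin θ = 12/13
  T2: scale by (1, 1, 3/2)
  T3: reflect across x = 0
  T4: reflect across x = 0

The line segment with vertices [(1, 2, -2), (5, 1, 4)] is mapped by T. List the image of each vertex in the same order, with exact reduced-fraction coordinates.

T1 rotate right-handed about the y-axis with cos θ = -5/13, sin θ = 12/13: (1, 2, -2) → (-29/13, 2, -2/13); (5, 1, 4) → (23/13, 1, -80/13)
T2 scale by (1, 1, 3/2): (-29/13, 2, -2/13) → (-29/13, 2, -3/13); (23/13, 1, -80/13) → (23/13, 1, -120/13)
T3 reflect across x = 0: (-29/13, 2, -3/13) → (29/13, 2, -3/13); (23/13, 1, -120/13) → (-23/13, 1, -120/13)
T4 reflect across x = 0: (29/13, 2, -3/13) → (-29/13, 2, -3/13); (-23/13, 1, -120/13) → (23/13, 1, -120/13)

image vertices: (-29/13, 2, -3/13), (23/13, 1, -120/13)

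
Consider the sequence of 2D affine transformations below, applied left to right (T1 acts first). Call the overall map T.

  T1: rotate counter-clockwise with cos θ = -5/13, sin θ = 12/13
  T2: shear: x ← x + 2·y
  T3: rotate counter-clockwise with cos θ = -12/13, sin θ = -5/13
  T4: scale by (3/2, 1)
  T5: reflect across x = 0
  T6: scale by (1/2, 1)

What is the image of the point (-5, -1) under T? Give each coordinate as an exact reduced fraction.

T(p) = (-1803/676, 1025/169)

T1 rotate counter-clockwise with cos θ = -5/13, sin θ = 12/13: (-5, -1) → (37/13, -55/13)
T2 shear: x ← x + 2·y: (37/13, -55/13) → (-73/13, -55/13)
T3 rotate counter-clockwise with cos θ = -12/13, sin θ = -5/13: (-73/13, -55/13) → (601/169, 1025/169)
T4 scale by (3/2, 1): (601/169, 1025/169) → (1803/338, 1025/169)
T5 reflect across x = 0: (1803/338, 1025/169) → (-1803/338, 1025/169)
T6 scale by (1/2, 1): (-1803/338, 1025/169) → (-1803/676, 1025/169)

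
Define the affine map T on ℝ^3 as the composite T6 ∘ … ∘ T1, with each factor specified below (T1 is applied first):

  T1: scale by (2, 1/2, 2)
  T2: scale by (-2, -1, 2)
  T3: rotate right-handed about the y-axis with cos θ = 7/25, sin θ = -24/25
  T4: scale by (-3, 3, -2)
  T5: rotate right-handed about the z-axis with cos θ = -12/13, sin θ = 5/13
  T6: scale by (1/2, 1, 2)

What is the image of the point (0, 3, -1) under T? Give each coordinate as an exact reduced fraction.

T(p) = (8037/1300, -18/65, 112/25)

T1 scale by (2, 1/2, 2): (0, 3, -1) → (0, 3/2, -2)
T2 scale by (-2, -1, 2): (0, 3/2, -2) → (0, -3/2, -4)
T3 rotate right-handed about the y-axis with cos θ = 7/25, sin θ = -24/25: (0, -3/2, -4) → (96/25, -3/2, -28/25)
T4 scale by (-3, 3, -2): (96/25, -3/2, -28/25) → (-288/25, -9/2, 56/25)
T5 rotate right-handed about the z-axis with cos θ = -12/13, sin θ = 5/13: (-288/25, -9/2, 56/25) → (8037/650, -18/65, 56/25)
T6 scale by (1/2, 1, 2): (8037/650, -18/65, 56/25) → (8037/1300, -18/65, 112/25)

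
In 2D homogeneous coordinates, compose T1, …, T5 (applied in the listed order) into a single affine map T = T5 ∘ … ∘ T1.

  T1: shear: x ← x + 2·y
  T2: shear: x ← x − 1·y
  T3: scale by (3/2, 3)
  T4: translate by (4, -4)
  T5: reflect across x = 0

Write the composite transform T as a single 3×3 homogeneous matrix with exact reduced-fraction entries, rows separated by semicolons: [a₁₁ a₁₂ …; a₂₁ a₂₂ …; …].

T1 = [1 2 0; 0 1 0; 0 0 1]
T2·T1 = [1 1 0; 0 1 0; 0 0 1]
T3·…·T1 = [3/2 3/2 0; 0 3 0; 0 0 1]
T4·…·T1 = [3/2 3/2 4; 0 3 -4; 0 0 1]
T5·…·T1 = [-3/2 -3/2 -4; 0 3 -4; 0 0 1]

T = [-3/2 -3/2 -4; 0 3 -4; 0 0 1]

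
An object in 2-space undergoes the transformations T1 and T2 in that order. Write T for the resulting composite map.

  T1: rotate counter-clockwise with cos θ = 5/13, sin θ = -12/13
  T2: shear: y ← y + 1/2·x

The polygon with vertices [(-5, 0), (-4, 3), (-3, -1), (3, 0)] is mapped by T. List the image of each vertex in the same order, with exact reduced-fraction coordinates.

T1 rotate counter-clockwise with cos θ = 5/13, sin θ = -12/13: (-5, 0) → (-25/13, 60/13); (-4, 3) → (16/13, 63/13); (-3, -1) → (-27/13, 31/13); (3, 0) → (15/13, -36/13)
T2 shear: y ← y + 1/2·x: (-25/13, 60/13) → (-25/13, 95/26); (16/13, 63/13) → (16/13, 71/13); (-27/13, 31/13) → (-27/13, 35/26); (15/13, -36/13) → (15/13, -57/26)

image vertices: (-25/13, 95/26), (16/13, 71/13), (-27/13, 35/26), (15/13, -57/26)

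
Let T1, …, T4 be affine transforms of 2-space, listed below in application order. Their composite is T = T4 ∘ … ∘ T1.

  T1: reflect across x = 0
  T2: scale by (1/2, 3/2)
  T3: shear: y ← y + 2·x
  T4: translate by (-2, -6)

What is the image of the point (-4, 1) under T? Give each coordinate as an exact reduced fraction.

T(p) = (0, -1/2)

T1 reflect across x = 0: (-4, 1) → (4, 1)
T2 scale by (1/2, 3/2): (4, 1) → (2, 3/2)
T3 shear: y ← y + 2·x: (2, 3/2) → (2, 11/2)
T4 translate by (-2, -6): (2, 11/2) → (0, -1/2)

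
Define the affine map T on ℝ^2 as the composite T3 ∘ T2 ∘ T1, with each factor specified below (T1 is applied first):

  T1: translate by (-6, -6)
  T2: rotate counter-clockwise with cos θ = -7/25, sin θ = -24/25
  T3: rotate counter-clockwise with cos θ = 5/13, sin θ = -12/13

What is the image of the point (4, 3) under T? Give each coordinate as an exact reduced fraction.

T(p) = (538/325, 1041/325)

T1 translate by (-6, -6): (4, 3) → (-2, -3)
T2 rotate counter-clockwise with cos θ = -7/25, sin θ = -24/25: (-2, -3) → (-58/25, 69/25)
T3 rotate counter-clockwise with cos θ = 5/13, sin θ = -12/13: (-58/25, 69/25) → (538/325, 1041/325)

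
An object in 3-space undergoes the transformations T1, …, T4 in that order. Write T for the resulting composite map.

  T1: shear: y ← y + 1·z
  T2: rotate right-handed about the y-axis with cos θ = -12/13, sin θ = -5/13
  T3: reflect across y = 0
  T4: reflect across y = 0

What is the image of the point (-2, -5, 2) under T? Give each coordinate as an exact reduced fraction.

T(p) = (14/13, -3, -34/13)

T1 shear: y ← y + 1·z: (-2, -5, 2) → (-2, -3, 2)
T2 rotate right-handed about the y-axis with cos θ = -12/13, sin θ = -5/13: (-2, -3, 2) → (14/13, -3, -34/13)
T3 reflect across y = 0: (14/13, -3, -34/13) → (14/13, 3, -34/13)
T4 reflect across y = 0: (14/13, 3, -34/13) → (14/13, -3, -34/13)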